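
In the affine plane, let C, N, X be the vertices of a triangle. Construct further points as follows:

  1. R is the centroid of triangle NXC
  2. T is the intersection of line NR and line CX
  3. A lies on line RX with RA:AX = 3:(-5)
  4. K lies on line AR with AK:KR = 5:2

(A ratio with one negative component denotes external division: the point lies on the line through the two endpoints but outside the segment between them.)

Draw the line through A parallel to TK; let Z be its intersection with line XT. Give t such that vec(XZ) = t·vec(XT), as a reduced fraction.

Assign C = (0, 0), N = (1, 0), X = (0, 1) — the answer is frame-independent, so this choice is without loss of generality.
1. R is the centroid of triangle NXC ⇒ R = (1/3, 1/3)
2. T is the intersection of line NR and line CX ⇒ T = (0, 1/2)
3. A lies on line RX with RA:AX = 3:(-5) ⇒ A = (5/6, -2/3)
4. K lies on line AR with AK:KR = 5:2 ⇒ K = (10/21, 1/21)
through A parallel to TK: direction (10/21, -19/42); meets XT at Z = (0, 1/8)
Z = X + t·(T−X) with t = 7/4

t = 7/4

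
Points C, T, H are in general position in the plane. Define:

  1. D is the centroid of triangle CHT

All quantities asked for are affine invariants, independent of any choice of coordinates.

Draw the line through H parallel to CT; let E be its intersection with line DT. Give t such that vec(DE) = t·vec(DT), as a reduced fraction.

Work in coordinates with C = (0, 0), T = (1, 0), H = (0, 1).
1. D is the centroid of triangle CHT ⇒ D = (1/3, 1/3)
through H parallel to CT: direction (1, 0); meets DT at E = (-1, 1)
E = D + t·(T−D) with t = -2

t = -2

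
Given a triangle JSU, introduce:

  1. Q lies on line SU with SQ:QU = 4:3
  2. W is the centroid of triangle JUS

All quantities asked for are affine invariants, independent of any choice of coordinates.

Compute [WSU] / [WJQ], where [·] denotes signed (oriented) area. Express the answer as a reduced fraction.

[WSU]:[WJQ] = -7

Set J = (0, 0), S = (1, 0), U = (0, 1); any affine frame gives the same invariant.
1. Q lies on line SU with SQ:QU = 4:3 ⇒ Q = (3/7, 4/7)
2. W is the centroid of triangle JUS ⇒ W = (1/3, 1/3)
2·[WSU] = 1/3, 2·[WJQ] = -1/21
[WSU]:[WJQ] = 1/3:-1/21 = -7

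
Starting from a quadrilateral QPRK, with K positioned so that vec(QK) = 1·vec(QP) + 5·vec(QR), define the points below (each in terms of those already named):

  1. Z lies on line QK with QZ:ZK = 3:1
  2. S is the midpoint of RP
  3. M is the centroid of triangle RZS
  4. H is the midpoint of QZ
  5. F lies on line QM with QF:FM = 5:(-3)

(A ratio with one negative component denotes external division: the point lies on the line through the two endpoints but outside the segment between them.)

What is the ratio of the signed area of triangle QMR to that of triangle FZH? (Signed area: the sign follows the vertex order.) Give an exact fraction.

Set Q = (0, 0), P = (1, 0), R = (0, 1), K = (1, 5); any affine frame gives the same invariant.
1. Z lies on line QK with QZ:ZK = 3:1 ⇒ Z = (3/4, 15/4)
2. S is the midpoint of RP ⇒ S = (1/2, 1/2)
3. M is the centroid of triangle RZS ⇒ M = (5/12, 7/4)
4. H is the midpoint of QZ ⇒ H = (3/8, 15/8)
5. F lies on line QM with QF:FM = 5:(-3) ⇒ F = (25/24, 35/8)
2·[QMR] = 5/12, 2·[FZH] = 5/16
[QMR]:[FZH] = 5/12:5/16 = 4/3

[QMR]:[FZH] = 4/3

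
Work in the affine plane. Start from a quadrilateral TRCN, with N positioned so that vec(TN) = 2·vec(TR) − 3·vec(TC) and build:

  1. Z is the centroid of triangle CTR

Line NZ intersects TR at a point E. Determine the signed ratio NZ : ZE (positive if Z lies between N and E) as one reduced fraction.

NZ:ZE = -10

Assign T = (0, 0), R = (1, 0), C = (0, 1), N = (2, -3) — the answer is frame-independent, so this choice is without loss of generality.
1. Z is the centroid of triangle CTR ⇒ Z = (1/3, 1/3)
line NZ meets TR at E = (1/2, 0)
Z = N + t·(E−N) with t = 10/9, so NZ:ZE = 10/9:-1/9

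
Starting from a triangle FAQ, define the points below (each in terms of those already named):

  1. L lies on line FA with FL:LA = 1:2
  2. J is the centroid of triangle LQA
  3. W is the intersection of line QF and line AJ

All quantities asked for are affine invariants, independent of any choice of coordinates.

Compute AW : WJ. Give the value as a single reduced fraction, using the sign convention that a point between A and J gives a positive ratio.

AW:WJ = -9/4

Work in coordinates with F = (0, 0), A = (1, 0), Q = (0, 1).
1. L lies on line FA with FL:LA = 1:2 ⇒ L = (1/3, 0)
2. J is the centroid of triangle LQA ⇒ J = (4/9, 1/3)
3. W is the intersection of line QF and line AJ ⇒ W = (0, 3/5)
W = A + t·(J−A) with t = 9/5, so AW:WJ = t:(1−t) = 9/5:-4/5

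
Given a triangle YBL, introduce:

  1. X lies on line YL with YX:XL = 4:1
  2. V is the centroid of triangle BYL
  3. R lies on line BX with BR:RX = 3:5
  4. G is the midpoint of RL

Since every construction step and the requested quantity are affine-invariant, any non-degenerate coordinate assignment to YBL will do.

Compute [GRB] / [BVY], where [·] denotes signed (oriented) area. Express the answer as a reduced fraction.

Work in coordinates with Y = (0, 0), B = (1, 0), L = (0, 1).
1. X lies on line YL with YX:XL = 4:1 ⇒ X = (0, 4/5)
2. V is the centroid of triangle BYL ⇒ V = (1/3, 1/3)
3. R lies on line BX with BR:RX = 3:5 ⇒ R = (5/8, 3/10)
4. G is the midpoint of RL ⇒ G = (5/16, 13/20)
2·[GRB] = 3/80, 2·[BVY] = 1/3
[GRB]:[BVY] = 3/80:1/3 = 9/80

[GRB]:[BVY] = 9/80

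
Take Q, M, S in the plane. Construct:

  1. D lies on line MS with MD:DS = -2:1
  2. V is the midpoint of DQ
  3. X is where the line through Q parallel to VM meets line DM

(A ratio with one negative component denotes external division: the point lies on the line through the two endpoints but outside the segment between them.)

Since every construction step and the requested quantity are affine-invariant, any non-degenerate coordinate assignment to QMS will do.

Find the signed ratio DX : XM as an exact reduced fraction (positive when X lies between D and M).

Assign Q = (0, 0), M = (1, 0), S = (0, 1) — the answer is frame-independent, so this choice is without loss of generality.
1. D lies on line MS with MD:DS = -2:1 ⇒ D = (-1, 2)
2. V is the midpoint of DQ ⇒ V = (-1/2, 1)
3. X is where the line through Q parallel to VM meets line DM ⇒ X = (3, -2)
X = D + t·(M−D) with t = 2, so DX:XM = t:(1−t) = 2:-1

DX:XM = -2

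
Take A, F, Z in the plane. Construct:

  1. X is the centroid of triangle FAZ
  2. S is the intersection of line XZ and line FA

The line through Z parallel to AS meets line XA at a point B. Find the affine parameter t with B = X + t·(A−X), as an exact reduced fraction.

Work in coordinates with A = (0, 0), F = (1, 0), Z = (0, 1).
1. X is the centroid of triangle FAZ ⇒ X = (1/3, 1/3)
2. S is the intersection of line XZ and line FA ⇒ S = (1/2, 0)
through Z parallel to AS: direction (1/2, 0); meets XA at B = (1, 1)
B = X + t·(A−X) with t = -2

t = -2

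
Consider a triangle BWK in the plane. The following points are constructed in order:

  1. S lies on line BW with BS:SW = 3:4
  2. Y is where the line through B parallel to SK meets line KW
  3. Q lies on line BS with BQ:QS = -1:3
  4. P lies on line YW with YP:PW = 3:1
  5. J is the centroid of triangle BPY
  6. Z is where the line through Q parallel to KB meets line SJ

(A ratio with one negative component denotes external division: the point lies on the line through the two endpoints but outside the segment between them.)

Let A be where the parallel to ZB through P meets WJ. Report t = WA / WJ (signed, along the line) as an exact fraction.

Assign B = (0, 0), W = (1, 0), K = (0, 1) — the answer is frame-independent, so this choice is without loss of generality.
1. S lies on line BW with BS:SW = 3:4 ⇒ S = (3/7, 0)
2. Y is where the line through B parallel to SK meets line KW ⇒ Y = (-3/4, 7/4)
3. Q lies on line BS with BQ:QS = -1:3 ⇒ Q = (-3/14, 0)
4. P lies on line YW with YP:PW = 3:1 ⇒ P = (9/16, 7/16)
5. J is the centroid of triangle BPY ⇒ J = (-1/16, 35/48)
6. Z is where the line through Q parallel to KB meets line SJ ⇒ Z = (-3/14, 21/22)
through P parallel to ZB: direction (3/14, -21/22); meets WJ at A = (1447/2416, 665/2416)
A = W + t·(J−W) with t = 57/151

t = 57/151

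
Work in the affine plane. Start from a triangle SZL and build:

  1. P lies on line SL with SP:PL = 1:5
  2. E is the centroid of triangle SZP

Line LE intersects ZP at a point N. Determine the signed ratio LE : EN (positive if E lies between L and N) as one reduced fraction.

Set S = (0, 0), Z = (1, 0), L = (0, 1); any affine frame gives the same invariant.
1. P lies on line SL with SP:PL = 1:5 ⇒ P = (0, 1/6)
2. E is the centroid of triangle SZP ⇒ E = (1/3, 1/18)
line LE meets ZP at N = (5/16, 11/96)
E = L + t·(N−L) with t = 16/15, so LE:EN = 16/15:-1/15

LE:EN = -16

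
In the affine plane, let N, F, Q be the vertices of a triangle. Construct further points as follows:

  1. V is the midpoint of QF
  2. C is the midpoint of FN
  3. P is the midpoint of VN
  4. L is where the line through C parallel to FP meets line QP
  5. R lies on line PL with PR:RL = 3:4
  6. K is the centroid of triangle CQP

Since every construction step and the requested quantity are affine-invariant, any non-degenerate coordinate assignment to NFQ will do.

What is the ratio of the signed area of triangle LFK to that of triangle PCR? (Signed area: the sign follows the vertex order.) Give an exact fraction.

[LFK]:[PCR] = -161/9

Work in coordinates with N = (0, 0), F = (1, 0), Q = (0, 1).
1. V is the midpoint of QF ⇒ V = (1/2, 1/2)
2. C is the midpoint of FN ⇒ C = (1/2, 0)
3. P is the midpoint of VN ⇒ P = (1/4, 1/4)
4. L is where the line through C parallel to FP meets line QP ⇒ L = (5/16, 1/16)
5. R lies on line PL with PR:RL = 3:4 ⇒ R = (31/112, 19/112)
6. K is the centroid of triangle CQP ⇒ K = (1/4, 5/12)
2·[LFK] = 23/96, 2·[PCR] = -3/224
[LFK]:[PCR] = 23/96:-3/224 = -161/9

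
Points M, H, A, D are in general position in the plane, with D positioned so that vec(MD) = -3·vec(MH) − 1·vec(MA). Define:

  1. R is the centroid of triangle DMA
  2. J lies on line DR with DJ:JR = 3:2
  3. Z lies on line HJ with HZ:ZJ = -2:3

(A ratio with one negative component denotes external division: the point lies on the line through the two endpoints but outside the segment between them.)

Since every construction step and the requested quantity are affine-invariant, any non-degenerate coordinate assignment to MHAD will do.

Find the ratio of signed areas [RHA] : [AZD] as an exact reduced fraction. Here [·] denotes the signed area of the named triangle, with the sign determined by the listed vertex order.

Work in coordinates with M = (0, 0), H = (1, 0), A = (0, 1), D = (-3, -1).
1. R is the centroid of triangle DMA ⇒ R = (-1, 0)
2. J lies on line DR with DJ:JR = 3:2 ⇒ J = (-9/5, -2/5)
3. Z lies on line HJ with HZ:ZJ = -2:3 ⇒ Z = (33/5, 4/5)
2·[RHA] = 2, 2·[AZD] = -69/5
[RHA]:[AZD] = 2:-69/5 = -10/69

[RHA]:[AZD] = -10/69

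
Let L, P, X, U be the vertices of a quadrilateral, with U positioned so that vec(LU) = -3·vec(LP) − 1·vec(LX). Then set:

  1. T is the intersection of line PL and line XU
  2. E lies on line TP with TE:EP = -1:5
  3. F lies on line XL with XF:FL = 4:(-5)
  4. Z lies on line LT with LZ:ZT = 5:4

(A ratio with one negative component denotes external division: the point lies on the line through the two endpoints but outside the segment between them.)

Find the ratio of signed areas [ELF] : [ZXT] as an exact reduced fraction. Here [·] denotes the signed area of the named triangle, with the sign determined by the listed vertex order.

Choose coordinates L = (0, 0), P = (1, 0), X = (0, 1), U = (-3, -1).
1. T is the intersection of line PL and line XU ⇒ T = (-3/2, 0)
2. E lies on line TP with TE:EP = -1:5 ⇒ E = (-17/8, 0)
3. F lies on line XL with XF:FL = 4:(-5) ⇒ F = (0, 5)
4. Z lies on line LT with LZ:ZT = 5:4 ⇒ Z = (-5/6, 0)
2·[ELF] = 85/8, 2·[ZXT] = 2/3
[ELF]:[ZXT] = 85/8:2/3 = 255/16

[ELF]:[ZXT] = 255/16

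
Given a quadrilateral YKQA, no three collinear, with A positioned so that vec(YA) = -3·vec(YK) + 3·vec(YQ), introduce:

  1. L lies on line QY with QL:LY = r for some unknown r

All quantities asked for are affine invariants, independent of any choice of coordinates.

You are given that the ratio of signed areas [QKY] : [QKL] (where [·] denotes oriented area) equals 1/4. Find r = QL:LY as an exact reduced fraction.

Work in coordinates with Y = (0, 0), K = (1, 0), Q = (0, 1), A = (-3, 3).
1. With QL:LY = r, write λ = r/(r+1) so L = Q + λ·(Y−Q); L is affine-linear in λ
Every point depending on L is an affine combination of L and λ-independent points, so each such coordinate is linear in λ; the λ² term in each signed area is a multiple of (Y−Q)×(Y−Q) = 0, so 2·[QKY] and 2·[QKL] are each linear in λ. Evaluating at λ=0 and λ=1:
  2·[QKY] = -1,   2·[QKL] = −λ
So [QKY]:[QKL] = (-1) / (−λ). Setting this equal to 1/4:
  -1 = 1/4·(−λ)  ⇒  λ = 4
Then r = λ/(1−λ) = (4)/(-3) = -4/3. Check: with r = -4/3, L = (0, -3) and [QKY]:[QKL] = 1/4 as required.

r = -4/3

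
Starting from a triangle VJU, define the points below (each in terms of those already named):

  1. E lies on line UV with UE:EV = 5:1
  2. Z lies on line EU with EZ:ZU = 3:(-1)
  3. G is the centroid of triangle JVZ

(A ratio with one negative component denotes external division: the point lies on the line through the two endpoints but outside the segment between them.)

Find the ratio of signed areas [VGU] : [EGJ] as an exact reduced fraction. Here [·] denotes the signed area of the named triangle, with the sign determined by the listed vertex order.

Choose coordinates V = (0, 0), J = (1, 0), U = (0, 1).
1. E lies on line UV with UE:EV = 5:1 ⇒ E = (0, 1/6)
2. Z lies on line EU with EZ:ZU = 3:(-1) ⇒ Z = (0, 17/12)
3. G is the centroid of triangle JVZ ⇒ G = (1/3, 17/36)
2·[VGU] = 1/3, 2·[EGJ] = -13/36
[VGU]:[EGJ] = 1/3:-13/36 = -12/13

[VGU]:[EGJ] = -12/13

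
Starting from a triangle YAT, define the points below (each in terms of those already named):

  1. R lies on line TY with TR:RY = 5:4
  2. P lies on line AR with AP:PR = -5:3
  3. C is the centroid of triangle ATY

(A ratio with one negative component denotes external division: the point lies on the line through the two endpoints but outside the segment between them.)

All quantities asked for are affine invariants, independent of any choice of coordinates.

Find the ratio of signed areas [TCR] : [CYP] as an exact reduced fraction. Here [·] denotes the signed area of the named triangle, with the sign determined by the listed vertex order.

Assign Y = (0, 0), A = (1, 0), T = (0, 1) — the answer is frame-independent, so this choice is without loss of generality.
1. R lies on line TY with TR:RY = 5:4 ⇒ R = (0, 4/9)
2. P lies on line AR with AP:PR = -5:3 ⇒ P = (-3/2, 10/9)
3. C is the centroid of triangle ATY ⇒ C = (1/3, 1/3)
2·[TCR] = -5/27, 2·[CYP] = -47/54
[TCR]:[CYP] = -5/27:-47/54 = 10/47

[TCR]:[CYP] = 10/47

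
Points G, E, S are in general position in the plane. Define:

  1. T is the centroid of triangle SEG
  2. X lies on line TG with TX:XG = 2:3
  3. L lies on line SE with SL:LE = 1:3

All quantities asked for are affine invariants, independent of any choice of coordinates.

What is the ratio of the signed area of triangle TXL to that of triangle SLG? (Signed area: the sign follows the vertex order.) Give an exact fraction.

[TXL]:[SLG] = 4/15

Assign G = (0, 0), E = (1, 0), S = (0, 1) — the answer is frame-independent, so this choice is without loss of generality.
1. T is the centroid of triangle SEG ⇒ T = (1/3, 1/3)
2. X lies on line TG with TX:XG = 2:3 ⇒ X = (1/5, 1/5)
3. L lies on line SE with SL:LE = 1:3 ⇒ L = (1/4, 3/4)
2·[TXL] = -1/15, 2·[SLG] = -1/4
[TXL]:[SLG] = -1/15:-1/4 = 4/15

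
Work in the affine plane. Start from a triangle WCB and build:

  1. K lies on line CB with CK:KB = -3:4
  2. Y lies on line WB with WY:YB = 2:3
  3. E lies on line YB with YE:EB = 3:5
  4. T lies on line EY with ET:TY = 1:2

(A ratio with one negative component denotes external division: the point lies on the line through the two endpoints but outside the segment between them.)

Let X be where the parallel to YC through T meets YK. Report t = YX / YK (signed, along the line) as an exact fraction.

t = -1/12

Choose coordinates W = (0, 0), C = (1, 0), B = (0, 1).
1. K lies on line CB with CK:KB = -3:4 ⇒ K = (4, -3)
2. Y lies on line WB with WY:YB = 2:3 ⇒ Y = (0, 2/5)
3. E lies on line YB with YE:EB = 3:5 ⇒ E = (0, 5/8)
4. T lies on line EY with ET:TY = 1:2 ⇒ T = (0, 11/20)
through T parallel to YC: direction (1, -2/5); meets YK at X = (-1/3, 41/60)
X = Y + t·(K−Y) with t = -1/12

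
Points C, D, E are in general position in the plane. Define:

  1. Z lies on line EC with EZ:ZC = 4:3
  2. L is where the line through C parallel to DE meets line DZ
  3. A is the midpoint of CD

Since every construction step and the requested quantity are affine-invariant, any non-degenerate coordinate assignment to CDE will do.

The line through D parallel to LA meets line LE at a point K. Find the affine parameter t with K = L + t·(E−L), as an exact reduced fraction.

t = 3/7

Set C = (0, 0), D = (1, 0), E = (0, 1); any affine frame gives the same invariant.
1. Z lies on line EC with EZ:ZC = 4:3 ⇒ Z = (0, 3/7)
2. L is where the line through C parallel to DE meets line DZ ⇒ L = (-3/4, 3/4)
3. A is the midpoint of CD ⇒ A = (1/2, 0)
through D parallel to LA: direction (5/4, -3/4); meets LE at K = (-3/7, 6/7)
K = L + t·(E−L) with t = 3/7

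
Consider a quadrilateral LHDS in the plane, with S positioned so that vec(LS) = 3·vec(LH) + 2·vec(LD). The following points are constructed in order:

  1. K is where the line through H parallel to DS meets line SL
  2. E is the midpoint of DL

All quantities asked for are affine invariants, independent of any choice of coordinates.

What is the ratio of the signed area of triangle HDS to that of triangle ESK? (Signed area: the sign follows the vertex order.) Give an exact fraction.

[HDS]:[ESK] = 2

Assign L = (0, 0), H = (1, 0), D = (0, 1), S = (3, 2) — the answer is frame-independent, so this choice is without loss of generality.
1. K is where the line through H parallel to DS meets line SL ⇒ K = (-1, -2/3)
2. E is the midpoint of DL ⇒ E = (0, 1/2)
2·[HDS] = -4, 2·[ESK] = -2
[HDS]:[ESK] = -4:-2 = 2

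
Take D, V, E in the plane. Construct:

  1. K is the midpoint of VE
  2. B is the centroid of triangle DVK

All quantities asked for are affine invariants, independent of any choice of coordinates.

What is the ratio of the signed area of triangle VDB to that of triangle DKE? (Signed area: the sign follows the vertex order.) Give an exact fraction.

[VDB]:[DKE] = -1/3

Work in coordinates with D = (0, 0), V = (1, 0), E = (0, 1).
1. K is the midpoint of VE ⇒ K = (1/2, 1/2)
2. B is the centroid of triangle DVK ⇒ B = (1/2, 1/6)
2·[VDB] = -1/6, 2·[DKE] = 1/2
[VDB]:[DKE] = -1/6:1/2 = -1/3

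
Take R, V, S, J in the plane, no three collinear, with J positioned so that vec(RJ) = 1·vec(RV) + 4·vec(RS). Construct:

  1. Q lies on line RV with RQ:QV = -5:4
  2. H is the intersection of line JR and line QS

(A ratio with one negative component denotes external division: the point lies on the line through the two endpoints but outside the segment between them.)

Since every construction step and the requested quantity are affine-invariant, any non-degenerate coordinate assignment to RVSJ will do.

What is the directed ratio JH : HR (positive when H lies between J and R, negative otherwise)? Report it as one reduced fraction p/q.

JH:HR = 16/5

Work in coordinates with R = (0, 0), V = (1, 0), S = (0, 1), J = (1, 4).
1. Q lies on line RV with RQ:QV = -5:4 ⇒ Q = (5, 0)
2. H is the intersection of line JR and line QS ⇒ H = (5/21, 20/21)
H = J + t·(R−J) with t = 16/21, so JH:HR = t:(1−t) = 16/21:5/21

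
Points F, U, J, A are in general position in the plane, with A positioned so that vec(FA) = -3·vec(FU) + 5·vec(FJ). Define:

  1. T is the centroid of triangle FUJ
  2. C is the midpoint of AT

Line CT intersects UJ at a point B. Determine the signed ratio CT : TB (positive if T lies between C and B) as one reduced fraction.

Set F = (0, 0), U = (1, 0), J = (0, 1), A = (-3, 5); any affine frame gives the same invariant.
1. T is the centroid of triangle FUJ ⇒ T = (1/3, 1/3)
2. C is the midpoint of AT ⇒ C = (-4/3, 8/3)
line CT meets UJ at B = (-1/2, 3/2)
T = C + t·(B−C) with t = 2, so CT:TB = 2:-1

CT:TB = -2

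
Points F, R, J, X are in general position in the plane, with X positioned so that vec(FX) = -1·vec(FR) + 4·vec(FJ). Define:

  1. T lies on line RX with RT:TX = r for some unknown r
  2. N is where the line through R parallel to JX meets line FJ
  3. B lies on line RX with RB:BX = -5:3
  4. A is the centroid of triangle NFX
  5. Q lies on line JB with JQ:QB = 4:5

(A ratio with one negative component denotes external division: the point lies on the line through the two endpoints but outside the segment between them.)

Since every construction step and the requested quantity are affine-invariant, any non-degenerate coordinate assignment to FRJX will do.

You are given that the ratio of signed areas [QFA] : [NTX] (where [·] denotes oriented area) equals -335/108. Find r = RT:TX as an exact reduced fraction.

Work in coordinates with F = (0, 0), R = (1, 0), J = (0, 1), X = (-1, 4).
1. With RT:TX = r, write λ = r/(r+1) so T = R + λ·(X−R); T is affine-linear in λ
2. N is where the line through R parallel to JX meets line FJ ⇒ N = (0, 3)
3. B lies on line RX with RB:BX = -5:3 ⇒ B = (-4, 10)
4. A is the centroid of triangle NFX ⇒ A = (-1/3, 7/3)
5. Q lies on line JB with JQ:QB = 4:5 ⇒ Q = (-16/9, 5)
Every point depending on T is an affine combination of T and λ-independent points, so each such coordinate is linear in λ; the λ² term in each signed area is a multiple of (X−R)×(X−R) = 0, so 2·[QFA] and 2·[NTX] are each linear in λ. Evaluating at λ=0 and λ=1:
  2·[QFA] = 67/27,   2·[NTX] = 2·λ − 2
So [QFA]:[NTX] = (67/27) / (2·λ − 2). Setting this equal to -335/108:
  67/27 = -335/108·(2·λ − 2)  ⇒  λ = 3/5
Then r = λ/(1−λ) = (3/5)/(2/5) = 3/2. Check: with r = 3/2, T = (-1/5, 12/5) and [QFA]:[NTX] = -335/108 as required.

r = 3/2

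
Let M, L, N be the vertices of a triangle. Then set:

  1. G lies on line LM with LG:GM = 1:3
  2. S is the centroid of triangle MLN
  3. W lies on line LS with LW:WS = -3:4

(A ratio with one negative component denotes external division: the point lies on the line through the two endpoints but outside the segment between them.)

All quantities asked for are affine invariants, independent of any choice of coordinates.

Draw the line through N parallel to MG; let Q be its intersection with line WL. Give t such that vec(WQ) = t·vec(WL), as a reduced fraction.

Assign M = (0, 0), L = (1, 0), N = (0, 1) — the answer is frame-independent, so this choice is without loss of generality.
1. G lies on line LM with LG:GM = 1:3 ⇒ G = (3/4, 0)
2. S is the centroid of triangle MLN ⇒ S = (1/3, 1/3)
3. W lies on line LS with LW:WS = -3:4 ⇒ W = (3, -1)
through N parallel to MG: direction (3/4, 0); meets WL at Q = (-1, 1)
Q = W + t·(L−W) with t = 2

t = 2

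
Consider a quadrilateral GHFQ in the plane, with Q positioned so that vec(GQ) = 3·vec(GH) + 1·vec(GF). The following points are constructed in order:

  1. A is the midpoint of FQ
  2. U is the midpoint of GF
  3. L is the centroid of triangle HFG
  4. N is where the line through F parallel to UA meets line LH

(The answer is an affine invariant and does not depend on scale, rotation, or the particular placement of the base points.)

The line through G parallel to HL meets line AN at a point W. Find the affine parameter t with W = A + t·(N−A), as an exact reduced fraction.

Work in coordinates with G = (0, 0), H = (1, 0), F = (0, 1), Q = (3, 1).
1. A is the midpoint of FQ ⇒ A = (3/2, 1)
2. U is the midpoint of GF ⇒ U = (0, 1/2)
3. L is the centroid of triangle HFG ⇒ L = (1/3, 1/3)
4. N is where the line through F parallel to UA meets line LH ⇒ N = (-3/5, 4/5)
through G parallel to HL: direction (-2/3, 1/3); meets AN at W = (-36/25, 18/25)
W = A + t·(N−A) with t = 7/5

t = 7/5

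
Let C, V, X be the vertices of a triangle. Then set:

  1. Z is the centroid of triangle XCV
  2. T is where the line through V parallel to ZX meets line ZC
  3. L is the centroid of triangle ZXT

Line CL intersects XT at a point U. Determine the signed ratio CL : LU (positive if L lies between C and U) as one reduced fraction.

Choose coordinates C = (0, 0), V = (1, 0), X = (0, 1).
1. Z is the centroid of triangle XCV ⇒ Z = (1/3, 1/3)
2. T is where the line through V parallel to ZX meets line ZC ⇒ T = (2/3, 2/3)
3. L is the centroid of triangle ZXT ⇒ L = (1/3, 2/3)
line CL meets XT at U = (2/5, 4/5)
L = C + t·(U−C) with t = 5/6, so CL:LU = 5/6:1/6

CL:LU = 5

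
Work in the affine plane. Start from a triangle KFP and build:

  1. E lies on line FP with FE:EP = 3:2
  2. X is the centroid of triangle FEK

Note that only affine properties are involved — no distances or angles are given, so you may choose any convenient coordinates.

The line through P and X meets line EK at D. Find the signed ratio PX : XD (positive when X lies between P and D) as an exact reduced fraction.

Set K = (0, 0), F = (1, 0), P = (0, 1); any affine frame gives the same invariant.
1. E lies on line FP with FE:EP = 3:2 ⇒ E = (2/5, 3/5)
2. X is the centroid of triangle FEK ⇒ X = (7/15, 1/5)
line PX meets EK at D = (14/45, 7/15)
X = P + t·(D−P) with t = 3/2, so PX:XD = 3/2:-1/2

PX:XD = -3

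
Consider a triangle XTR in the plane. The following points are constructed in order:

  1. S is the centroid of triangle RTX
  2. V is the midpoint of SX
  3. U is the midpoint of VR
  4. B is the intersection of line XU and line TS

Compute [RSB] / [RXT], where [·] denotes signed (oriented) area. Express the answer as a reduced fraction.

Work in coordinates with X = (0, 0), T = (1, 0), R = (0, 1).
1. S is the centroid of triangle RTX ⇒ S = (1/3, 1/3)
2. V is the midpoint of SX ⇒ V = (1/6, 1/6)
3. U is the midpoint of VR ⇒ U = (1/12, 7/12)
4. B is the intersection of line XU and line TS ⇒ B = (1/15, 7/15)
2·[RSB] = -2/15, 2·[RXT] = 1
[RSB]:[RXT] = -2/15:1 = -2/15

[RSB]:[RXT] = -2/15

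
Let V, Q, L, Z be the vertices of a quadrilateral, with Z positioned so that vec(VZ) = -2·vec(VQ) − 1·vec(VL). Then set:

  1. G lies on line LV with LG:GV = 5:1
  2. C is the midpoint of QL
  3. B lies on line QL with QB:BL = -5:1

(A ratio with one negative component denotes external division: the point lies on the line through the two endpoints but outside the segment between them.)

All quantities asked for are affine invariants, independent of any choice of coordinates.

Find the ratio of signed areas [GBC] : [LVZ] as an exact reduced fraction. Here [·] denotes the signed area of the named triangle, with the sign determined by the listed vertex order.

[GBC]:[LVZ] = 5/16

Work in coordinates with V = (0, 0), Q = (1, 0), L = (0, 1), Z = (-2, -1).
1. G lies on line LV with LG:GV = 5:1 ⇒ G = (0, 1/6)
2. C is the midpoint of QL ⇒ C = (1/2, 1/2)
3. B lies on line QL with QB:BL = -5:1 ⇒ B = (-1/4, 5/4)
2·[GBC] = -5/8, 2·[LVZ] = -2
[GBC]:[LVZ] = -5/8:-2 = 5/16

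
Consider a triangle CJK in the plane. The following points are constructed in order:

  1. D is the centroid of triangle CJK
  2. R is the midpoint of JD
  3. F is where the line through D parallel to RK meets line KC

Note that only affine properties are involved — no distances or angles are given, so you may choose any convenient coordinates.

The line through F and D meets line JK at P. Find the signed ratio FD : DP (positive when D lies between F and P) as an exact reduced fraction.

FD:DP = -1/4

Work in coordinates with C = (0, 0), J = (1, 0), K = (0, 1).
1. D is the centroid of triangle CJK ⇒ D = (1/3, 1/3)
2. R is the midpoint of JD ⇒ R = (2/3, 1/6)
3. F is where the line through D parallel to RK meets line KC ⇒ F = (0, 3/4)
line FD meets JK at P = (-1, 2)
D = F + t·(P−F) with t = -1/3, so FD:DP = -1/3:4/3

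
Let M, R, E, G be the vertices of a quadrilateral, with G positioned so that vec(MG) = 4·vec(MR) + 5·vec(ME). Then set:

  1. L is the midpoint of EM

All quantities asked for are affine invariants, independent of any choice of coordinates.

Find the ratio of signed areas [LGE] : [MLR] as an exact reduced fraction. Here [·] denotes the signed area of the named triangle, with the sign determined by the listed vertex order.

Work in coordinates with M = (0, 0), R = (1, 0), E = (0, 1), G = (4, 5).
1. L is the midpoint of EM ⇒ L = (0, 1/2)
2·[LGE] = 2, 2·[MLR] = -1/2
[LGE]:[MLR] = 2:-1/2 = -4

[LGE]:[MLR] = -4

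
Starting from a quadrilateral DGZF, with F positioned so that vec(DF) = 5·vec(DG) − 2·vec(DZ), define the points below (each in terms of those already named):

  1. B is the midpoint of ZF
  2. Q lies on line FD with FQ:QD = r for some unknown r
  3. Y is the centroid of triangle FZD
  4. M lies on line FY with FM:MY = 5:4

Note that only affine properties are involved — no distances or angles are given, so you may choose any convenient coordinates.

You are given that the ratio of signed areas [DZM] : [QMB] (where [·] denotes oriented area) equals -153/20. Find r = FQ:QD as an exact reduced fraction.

Assign D = (0, 0), G = (1, 0), Z = (0, 1), F = (5, -2) — the answer is frame-independent, so this choice is without loss of generality.
1. B is the midpoint of ZF ⇒ B = (5/2, -1/2)
2. With FQ:QD = r, write λ = r/(r+1) so Q = F + λ·(D−F); Q is affine-linear in λ
3. Y is the centroid of triangle FZD ⇒ Y = (5/3, -1/3)
4. M lies on line FY with FM:MY = 5:4 ⇒ M = (85/27, -29/27)
Every point depending on Q is an affine combination of Q and λ-independent points, so each such coordinate is linear in λ; the λ² term in each signed area is a multiple of (D−F)×(D−F) = 0, so 2·[DZM] and 2·[QMB] are each linear in λ. Evaluating at λ=0 and λ=1:
  2·[DZM] = -85/27,   2·[QMB] = 85/54·λ − 25/54
So [DZM]:[QMB] = (-85/27) / (85/54·λ − 25/54). Setting this equal to -153/20:
  -85/27 = -153/20·(85/54·λ − 25/54)  ⇒  λ = 5/9
Then r = λ/(1−λ) = (5/9)/(4/9) = 5/4. Check: with r = 5/4, Q = (20/9, -8/9) and [DZM]:[QMB] = -153/20 as required.

r = 5/4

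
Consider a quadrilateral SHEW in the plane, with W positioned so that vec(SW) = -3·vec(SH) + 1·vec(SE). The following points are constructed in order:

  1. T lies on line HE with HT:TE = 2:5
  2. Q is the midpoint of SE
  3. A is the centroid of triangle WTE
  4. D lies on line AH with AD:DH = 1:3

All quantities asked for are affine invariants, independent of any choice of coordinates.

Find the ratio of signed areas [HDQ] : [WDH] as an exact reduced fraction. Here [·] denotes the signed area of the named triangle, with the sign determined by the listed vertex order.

[HDQ]:[WDH] = 5/54

Assign S = (0, 0), H = (1, 0), E = (0, 1), W = (-3, 1) — the answer is frame-independent, so this choice is without loss of generality.
1. T lies on line HE with HT:TE = 2:5 ⇒ T = (5/7, 2/7)
2. Q is the midpoint of SE ⇒ Q = (0, 1/2)
3. A is the centroid of triangle WTE ⇒ A = (-16/21, 16/21)
4. D lies on line AH with AD:DH = 1:3 ⇒ D = (-9/28, 4/7)
2·[HDQ] = -5/56, 2·[WDH] = -27/28
[HDQ]:[WDH] = -5/56:-27/28 = 5/54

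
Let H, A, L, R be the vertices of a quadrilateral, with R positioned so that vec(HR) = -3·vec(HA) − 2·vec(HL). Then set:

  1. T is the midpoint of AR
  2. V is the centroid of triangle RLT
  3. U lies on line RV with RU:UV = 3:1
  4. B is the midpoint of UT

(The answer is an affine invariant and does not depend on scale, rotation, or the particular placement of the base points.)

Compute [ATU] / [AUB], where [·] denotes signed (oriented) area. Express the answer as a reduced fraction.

[ATU]:[AUB] = -2

Choose coordinates H = (0, 0), A = (1, 0), L = (0, 1), R = (-3, -2).
1. T is the midpoint of AR ⇒ T = (-1, -1)
2. V is the centroid of triangle RLT ⇒ V = (-4/3, -2/3)
3. U lies on line RV with RU:UV = 3:1 ⇒ U = (-7/4, -1)
4. B is the midpoint of UT ⇒ B = (-11/8, -1)
2·[ATU] = -3/4, 2·[AUB] = 3/8
[ATU]:[AUB] = -3/4:3/8 = -2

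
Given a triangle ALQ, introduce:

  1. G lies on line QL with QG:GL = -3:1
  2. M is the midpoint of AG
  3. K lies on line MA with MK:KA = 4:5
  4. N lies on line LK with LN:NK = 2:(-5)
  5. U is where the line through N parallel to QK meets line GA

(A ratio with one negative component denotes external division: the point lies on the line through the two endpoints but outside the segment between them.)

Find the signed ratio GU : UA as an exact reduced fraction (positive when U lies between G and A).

GU:UA = -13/175

Work in coordinates with A = (0, 0), L = (1, 0), Q = (0, 1).
1. G lies on line QL with QG:GL = -3:1 ⇒ G = (3/2, -1/2)
2. M is the midpoint of AG ⇒ M = (3/4, -1/4)
3. K lies on line MA with MK:KA = 4:5 ⇒ K = (5/12, -5/36)
4. N lies on line LK with LN:NK = 2:(-5) ⇒ N = (25/18, 5/54)
5. U is where the line through N parallel to QK meets line GA ⇒ U = (175/108, -175/324)
U = G + t·(A−G) with t = -13/162, so GU:UA = t:(1−t) = -13/162:175/162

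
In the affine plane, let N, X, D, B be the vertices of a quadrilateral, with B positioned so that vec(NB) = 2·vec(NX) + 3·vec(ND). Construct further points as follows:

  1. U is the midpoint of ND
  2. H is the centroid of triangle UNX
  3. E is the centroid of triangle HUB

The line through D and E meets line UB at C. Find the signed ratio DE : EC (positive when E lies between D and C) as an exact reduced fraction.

DE:EC = -3

Work in coordinates with N = (0, 0), X = (1, 0), D = (0, 1), B = (2, 3).
1. U is the midpoint of ND ⇒ U = (0, 1/2)
2. H is the centroid of triangle UNX ⇒ H = (1/3, 1/6)
3. E is the centroid of triangle HUB ⇒ E = (7/9, 11/9)
line DE meets UB at C = (14/27, 31/27)
E = D + t·(C−D) with t = 3/2, so DE:EC = 3/2:-1/2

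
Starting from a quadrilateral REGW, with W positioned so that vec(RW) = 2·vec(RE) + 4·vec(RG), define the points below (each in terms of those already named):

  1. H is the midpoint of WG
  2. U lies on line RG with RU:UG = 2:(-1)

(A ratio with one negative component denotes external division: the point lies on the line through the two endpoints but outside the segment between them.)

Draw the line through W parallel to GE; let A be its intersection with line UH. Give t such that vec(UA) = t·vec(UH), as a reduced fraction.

t = 8/3

Work in coordinates with R = (0, 0), E = (1, 0), G = (0, 1), W = (2, 4).
1. H is the midpoint of WG ⇒ H = (1, 5/2)
2. U lies on line RG with RU:UG = 2:(-1) ⇒ U = (0, 2)
through W parallel to GE: direction (1, -1); meets UH at A = (8/3, 10/3)
A = U + t·(H−U) with t = 8/3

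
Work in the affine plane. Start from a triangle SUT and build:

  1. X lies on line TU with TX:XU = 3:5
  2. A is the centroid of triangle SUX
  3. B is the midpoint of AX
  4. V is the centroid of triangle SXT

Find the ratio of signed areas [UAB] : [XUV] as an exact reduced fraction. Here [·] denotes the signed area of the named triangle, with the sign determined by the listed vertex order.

[UAB]:[XUV] = 1/2

Set S = (0, 0), U = (1, 0), T = (0, 1); any affine frame gives the same invariant.
1. X lies on line TU with TX:XU = 3:5 ⇒ X = (3/8, 5/8)
2. A is the centroid of triangle SUX ⇒ A = (11/24, 5/24)
3. B is the midpoint of AX ⇒ B = (5/12, 5/12)
4. V is the centroid of triangle SXT ⇒ V = (1/8, 13/24)
2·[UAB] = -5/48, 2·[XUV] = -5/24
[UAB]:[XUV] = -5/48:-5/24 = 1/2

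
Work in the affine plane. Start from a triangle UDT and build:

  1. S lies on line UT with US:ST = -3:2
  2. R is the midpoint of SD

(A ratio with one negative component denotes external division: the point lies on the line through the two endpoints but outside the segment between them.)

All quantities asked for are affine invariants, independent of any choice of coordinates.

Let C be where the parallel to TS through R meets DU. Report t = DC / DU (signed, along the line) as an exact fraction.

t = 1/2

Set U = (0, 0), D = (1, 0), T = (0, 1); any affine frame gives the same invariant.
1. S lies on line UT with US:ST = -3:2 ⇒ S = (0, 3)
2. R is the midpoint of SD ⇒ R = (1/2, 3/2)
through R parallel to TS: direction (0, 2); meets DU at C = (1/2, 0)
C = D + t·(U−D) with t = 1/2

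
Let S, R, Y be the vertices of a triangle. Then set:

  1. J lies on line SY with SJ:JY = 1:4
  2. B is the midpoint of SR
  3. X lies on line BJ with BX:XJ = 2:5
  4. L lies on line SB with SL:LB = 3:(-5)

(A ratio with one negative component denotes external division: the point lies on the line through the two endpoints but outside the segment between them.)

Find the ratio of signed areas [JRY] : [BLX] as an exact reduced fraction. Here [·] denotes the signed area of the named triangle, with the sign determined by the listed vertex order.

Work in coordinates with S = (0, 0), R = (1, 0), Y = (0, 1).
1. J lies on line SY with SJ:JY = 1:4 ⇒ J = (0, 1/5)
2. B is the midpoint of SR ⇒ B = (1/2, 0)
3. X lies on line BJ with BX:XJ = 2:5 ⇒ X = (5/14, 2/35)
4. L lies on line SB with SL:LB = 3:(-5) ⇒ L = (-3/4, 0)
2·[JRY] = 4/5, 2·[BLX] = -1/14
[JRY]:[BLX] = 4/5:-1/14 = -56/5

[JRY]:[BLX] = -56/5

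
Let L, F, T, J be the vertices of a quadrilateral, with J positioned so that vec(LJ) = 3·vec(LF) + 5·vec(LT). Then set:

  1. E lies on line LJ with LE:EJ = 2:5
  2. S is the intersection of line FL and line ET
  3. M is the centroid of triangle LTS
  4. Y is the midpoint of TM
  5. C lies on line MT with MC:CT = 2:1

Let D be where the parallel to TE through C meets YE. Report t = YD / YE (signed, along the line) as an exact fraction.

Set L = (0, 0), F = (1, 0), T = (0, 1), J = (3, 5); any affine frame gives the same invariant.
1. E lies on line LJ with LE:EJ = 2:5 ⇒ E = (6/7, 10/7)
2. S is the intersection of line FL and line ET ⇒ S = (-2, 0)
3. M is the centroid of triangle LTS ⇒ M = (-2/3, 1/3)
4. Y is the midpoint of TM ⇒ Y = (-1/3, 2/3)
5. C lies on line MT with MC:CT = 2:1 ⇒ C = (-2/9, 7/9)
through C parallel to TE: direction (6/7, 3/7); meets YE at D = (4/63, 58/63)
D = Y + t·(E−Y) with t = 1/3

t = 1/3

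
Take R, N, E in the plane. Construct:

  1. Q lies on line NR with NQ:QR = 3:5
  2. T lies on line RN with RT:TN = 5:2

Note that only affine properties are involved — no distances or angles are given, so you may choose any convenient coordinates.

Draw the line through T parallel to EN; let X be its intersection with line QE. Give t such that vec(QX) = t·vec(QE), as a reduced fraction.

t = 5/21

Assign R = (0, 0), N = (1, 0), E = (0, 1) — the answer is frame-independent, so this choice is without loss of generality.
1. Q lies on line NR with NQ:QR = 3:5 ⇒ Q = (5/8, 0)
2. T lies on line RN with RT:TN = 5:2 ⇒ T = (5/7, 0)
through T parallel to EN: direction (1, -1); meets QE at X = (10/21, 5/21)
X = Q + t·(E−Q) with t = 5/21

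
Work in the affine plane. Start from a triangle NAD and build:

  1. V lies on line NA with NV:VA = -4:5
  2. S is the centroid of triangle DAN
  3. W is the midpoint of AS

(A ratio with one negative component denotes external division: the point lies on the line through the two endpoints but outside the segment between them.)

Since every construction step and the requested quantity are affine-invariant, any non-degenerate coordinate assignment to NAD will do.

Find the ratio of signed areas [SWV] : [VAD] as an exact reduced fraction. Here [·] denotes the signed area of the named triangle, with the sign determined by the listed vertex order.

[SWV]:[VAD] = -1/6

Choose coordinates N = (0, 0), A = (1, 0), D = (0, 1).
1. V lies on line NA with NV:VA = -4:5 ⇒ V = (-4, 0)
2. S is the centroid of triangle DAN ⇒ S = (1/3, 1/3)
3. W is the midpoint of AS ⇒ W = (2/3, 1/6)
2·[SWV] = -5/6, 2·[VAD] = 5
[SWV]:[VAD] = -5/6:5 = -1/6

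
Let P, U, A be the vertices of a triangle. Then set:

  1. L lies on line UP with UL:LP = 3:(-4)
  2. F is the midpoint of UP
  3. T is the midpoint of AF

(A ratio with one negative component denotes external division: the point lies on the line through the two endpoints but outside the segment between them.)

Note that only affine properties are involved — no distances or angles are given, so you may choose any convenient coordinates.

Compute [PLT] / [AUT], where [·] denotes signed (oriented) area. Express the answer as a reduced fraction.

Choose coordinates P = (0, 0), U = (1, 0), A = (0, 1).
1. L lies on line UP with UL:LP = 3:(-4) ⇒ L = (4, 0)
2. F is the midpoint of UP ⇒ F = (1/2, 0)
3. T is the midpoint of AF ⇒ T = (1/4, 1/2)
2·[PLT] = 2, 2·[AUT] = -1/4
[PLT]:[AUT] = 2:-1/4 = -8

[PLT]:[AUT] = -8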